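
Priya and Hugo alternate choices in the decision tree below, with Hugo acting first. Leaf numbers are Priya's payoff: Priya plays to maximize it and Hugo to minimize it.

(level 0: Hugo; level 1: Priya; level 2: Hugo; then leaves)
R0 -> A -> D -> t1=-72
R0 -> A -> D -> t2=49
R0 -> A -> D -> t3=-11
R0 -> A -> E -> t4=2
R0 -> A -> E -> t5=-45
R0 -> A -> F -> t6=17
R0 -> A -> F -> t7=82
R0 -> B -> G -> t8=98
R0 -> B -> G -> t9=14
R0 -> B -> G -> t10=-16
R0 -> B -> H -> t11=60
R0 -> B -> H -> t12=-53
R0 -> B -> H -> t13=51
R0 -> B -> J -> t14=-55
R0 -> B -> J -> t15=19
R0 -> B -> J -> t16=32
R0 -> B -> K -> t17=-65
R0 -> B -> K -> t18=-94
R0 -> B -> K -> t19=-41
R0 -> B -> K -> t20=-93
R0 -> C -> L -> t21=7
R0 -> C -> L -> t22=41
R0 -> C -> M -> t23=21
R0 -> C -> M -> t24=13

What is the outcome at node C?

L (Hugo): min(7, 41) = 7
M (Hugo): min(21, 13) = 13
C (Priya): max(7, 13) = 13

13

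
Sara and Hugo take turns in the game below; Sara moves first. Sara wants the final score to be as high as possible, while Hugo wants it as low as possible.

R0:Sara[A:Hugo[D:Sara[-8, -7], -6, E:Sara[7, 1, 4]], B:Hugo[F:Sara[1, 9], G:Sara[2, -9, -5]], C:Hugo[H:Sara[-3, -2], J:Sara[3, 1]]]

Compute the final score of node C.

H (Sara): max(-3, -2) = -2
J (Sara): max(3, 1) = 3
C (Hugo): min(-2, 3) = -2

-2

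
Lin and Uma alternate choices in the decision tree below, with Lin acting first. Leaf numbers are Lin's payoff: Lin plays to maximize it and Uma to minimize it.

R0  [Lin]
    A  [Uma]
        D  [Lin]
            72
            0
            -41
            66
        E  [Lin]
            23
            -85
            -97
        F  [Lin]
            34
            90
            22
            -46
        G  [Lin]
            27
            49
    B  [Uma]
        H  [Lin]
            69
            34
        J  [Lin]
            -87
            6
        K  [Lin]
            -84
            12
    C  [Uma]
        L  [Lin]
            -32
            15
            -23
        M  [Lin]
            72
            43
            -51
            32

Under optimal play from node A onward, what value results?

D (Lin): max(72, 0, -41, 66) = 72
E (Lin): max(23, -85, -97) = 23
F (Lin): max(34, 90, 22, -46) = 90
G (Lin): max(27, 49) = 49
A (Uma): min(72, 23, 90, 49) = 23

23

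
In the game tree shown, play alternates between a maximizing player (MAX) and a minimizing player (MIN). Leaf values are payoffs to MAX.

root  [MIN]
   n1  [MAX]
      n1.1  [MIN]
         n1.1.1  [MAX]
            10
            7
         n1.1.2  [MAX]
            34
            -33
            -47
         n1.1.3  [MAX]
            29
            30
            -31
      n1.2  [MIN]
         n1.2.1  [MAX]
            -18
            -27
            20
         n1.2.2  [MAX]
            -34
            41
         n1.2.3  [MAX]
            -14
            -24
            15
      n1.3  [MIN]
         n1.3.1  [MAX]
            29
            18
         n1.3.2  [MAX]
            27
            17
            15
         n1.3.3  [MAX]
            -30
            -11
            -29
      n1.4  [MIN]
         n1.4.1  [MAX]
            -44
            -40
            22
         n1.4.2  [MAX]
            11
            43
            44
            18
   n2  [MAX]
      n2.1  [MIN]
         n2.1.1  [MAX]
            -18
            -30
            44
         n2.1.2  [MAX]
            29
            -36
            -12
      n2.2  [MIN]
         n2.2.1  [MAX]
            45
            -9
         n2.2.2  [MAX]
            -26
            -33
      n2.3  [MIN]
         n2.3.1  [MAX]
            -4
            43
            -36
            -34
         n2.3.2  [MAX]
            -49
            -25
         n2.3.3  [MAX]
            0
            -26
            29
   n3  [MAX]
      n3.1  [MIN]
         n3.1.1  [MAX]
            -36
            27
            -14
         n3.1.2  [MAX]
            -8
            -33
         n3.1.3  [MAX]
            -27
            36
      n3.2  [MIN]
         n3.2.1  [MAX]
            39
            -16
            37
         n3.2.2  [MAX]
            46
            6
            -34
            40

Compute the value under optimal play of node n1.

22

n1.1.1 (MAX): max(10, 7) = 10
n1.1.2 (MAX): max(34, -33, -47) = 34
n1.1.3 (MAX): max(29, 30, -31) = 30
n1.1 (MIN): min(10, 34, 30) = 10
n1.2.1 (MAX): max(-18, -27, 20) = 20
n1.2.2 (MAX): max(-34, 41) = 41
n1.2.3 (MAX): max(-14, -24, 15) = 15
n1.2 (MIN): min(20, 41, 15) = 15
n1.3.1 (MAX): max(29, 18) = 29
n1.3.2 (MAX): max(27, 17, 15) = 27
n1.3.3 (MAX): max(-30, -11, -29) = -11
n1.3 (MIN): min(29, 27, -11) = -11
n1.4.1 (MAX): max(-44, -40, 22) = 22
n1.4.2 (MAX): max(11, 43, 44, 18) = 44
n1.4 (MIN): min(22, 44) = 22
n1 (MAX): max(10, 15, -11, 22) = 22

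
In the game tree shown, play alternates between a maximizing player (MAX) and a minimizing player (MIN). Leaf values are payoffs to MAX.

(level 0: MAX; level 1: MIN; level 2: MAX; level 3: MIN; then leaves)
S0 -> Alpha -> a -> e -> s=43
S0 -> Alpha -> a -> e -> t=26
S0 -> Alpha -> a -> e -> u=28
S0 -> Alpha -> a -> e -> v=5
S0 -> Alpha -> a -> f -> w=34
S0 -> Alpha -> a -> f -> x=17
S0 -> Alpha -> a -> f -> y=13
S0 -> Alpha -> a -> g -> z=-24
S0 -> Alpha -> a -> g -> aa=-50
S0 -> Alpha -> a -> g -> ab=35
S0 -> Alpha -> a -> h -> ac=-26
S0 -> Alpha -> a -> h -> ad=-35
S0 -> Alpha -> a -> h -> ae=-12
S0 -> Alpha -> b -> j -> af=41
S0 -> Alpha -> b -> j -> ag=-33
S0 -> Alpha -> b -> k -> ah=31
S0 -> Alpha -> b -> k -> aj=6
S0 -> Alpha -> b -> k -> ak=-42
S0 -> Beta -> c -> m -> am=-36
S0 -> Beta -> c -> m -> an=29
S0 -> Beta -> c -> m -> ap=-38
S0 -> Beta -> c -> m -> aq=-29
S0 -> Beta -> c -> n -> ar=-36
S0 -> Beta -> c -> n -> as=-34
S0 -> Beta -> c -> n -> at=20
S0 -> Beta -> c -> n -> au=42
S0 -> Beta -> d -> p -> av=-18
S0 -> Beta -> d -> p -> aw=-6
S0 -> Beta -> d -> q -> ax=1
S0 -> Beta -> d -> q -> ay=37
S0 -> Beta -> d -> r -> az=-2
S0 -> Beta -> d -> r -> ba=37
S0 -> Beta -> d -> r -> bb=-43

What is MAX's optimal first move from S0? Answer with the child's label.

e (MIN): min(43, 26, 28, 5) = 5
f (MIN): min(34, 17, 13) = 13
g (MIN): min(-24, -50, 35) = -50
h (MIN): min(-26, -35, -12) = -35
a (MAX): max(5, 13, -50, -35) = 13
j (MIN): min(41, -33) = -33
k (MIN): min(31, 6, -42) = -42
b (MAX): max(-33, -42) = -33
Alpha (MIN): min(13, -33) = -33
m (MIN): min(-36, 29, -38, -29) = -38
n (MIN): min(-36, -34, 20, 42) = -36
c (MAX): max(-38, -36) = -36
p (MIN): min(-18, -6) = -18
q (MIN): min(1, 37) = 1
r (MIN): min(-2, 37, -43) = -43
d (MAX): max(-18, 1, -43) = 1
Beta (MIN): min(-36, 1) = -36
S0 (MAX): max(-33, -36) = -33
MAX at S0 wants the highest of {Alpha=-33, Beta=-36}, so chooses Alpha.

Alpha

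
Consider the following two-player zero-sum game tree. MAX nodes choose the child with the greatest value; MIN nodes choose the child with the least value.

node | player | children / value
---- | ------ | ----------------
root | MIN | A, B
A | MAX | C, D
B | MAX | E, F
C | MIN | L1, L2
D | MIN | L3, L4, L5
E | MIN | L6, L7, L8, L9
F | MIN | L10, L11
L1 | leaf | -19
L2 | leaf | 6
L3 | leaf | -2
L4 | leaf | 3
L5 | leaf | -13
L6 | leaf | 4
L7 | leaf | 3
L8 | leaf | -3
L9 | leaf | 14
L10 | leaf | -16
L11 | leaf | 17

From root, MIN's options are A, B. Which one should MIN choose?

C (MIN): min(-19, 6) = -19
D (MIN): min(-2, 3, -13) = -13
A (MAX): max(-19, -13) = -13
E (MIN): min(4, 3, -3, 14) = -3
F (MIN): min(-16, 17) = -16
B (MAX): max(-3, -16) = -3
root (MIN): min(-13, -3) = -13
MIN at root wants the lowest of {A=-13, B=-3}, so chooses A.

A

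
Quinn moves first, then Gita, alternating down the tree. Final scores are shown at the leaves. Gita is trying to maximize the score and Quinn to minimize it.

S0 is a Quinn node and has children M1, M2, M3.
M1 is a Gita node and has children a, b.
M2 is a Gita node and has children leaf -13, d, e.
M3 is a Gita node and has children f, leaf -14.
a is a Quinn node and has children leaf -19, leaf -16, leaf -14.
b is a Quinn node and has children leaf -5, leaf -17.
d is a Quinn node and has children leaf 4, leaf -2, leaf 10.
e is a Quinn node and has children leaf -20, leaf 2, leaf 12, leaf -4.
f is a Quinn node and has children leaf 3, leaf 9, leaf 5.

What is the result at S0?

a (Quinn): min(-19, -16, -14) = -19
b (Quinn): min(-5, -17) = -17
M1 (Gita): max(-19, -17) = -17
d (Quinn): min(4, -2, 10) = -2
e (Quinn): min(-20, 2, 12, -4) = -20
M2 (Gita): max(-13, -2, -20) = -2
f (Quinn): min(3, 9, 5) = 3
M3 (Gita): max(3, -14) = 3
S0 (Quinn): min(-17, -2, 3) = -17

-17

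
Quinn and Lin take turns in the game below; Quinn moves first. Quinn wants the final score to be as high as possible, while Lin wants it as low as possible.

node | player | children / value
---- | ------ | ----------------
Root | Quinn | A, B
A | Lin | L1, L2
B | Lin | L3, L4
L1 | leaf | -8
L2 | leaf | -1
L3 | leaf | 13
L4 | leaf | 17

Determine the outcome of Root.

13

A (Lin): min(-8, -1) = -8
B (Lin): min(13, 17) = 13
Root (Quinn): max(-8, 13) = 13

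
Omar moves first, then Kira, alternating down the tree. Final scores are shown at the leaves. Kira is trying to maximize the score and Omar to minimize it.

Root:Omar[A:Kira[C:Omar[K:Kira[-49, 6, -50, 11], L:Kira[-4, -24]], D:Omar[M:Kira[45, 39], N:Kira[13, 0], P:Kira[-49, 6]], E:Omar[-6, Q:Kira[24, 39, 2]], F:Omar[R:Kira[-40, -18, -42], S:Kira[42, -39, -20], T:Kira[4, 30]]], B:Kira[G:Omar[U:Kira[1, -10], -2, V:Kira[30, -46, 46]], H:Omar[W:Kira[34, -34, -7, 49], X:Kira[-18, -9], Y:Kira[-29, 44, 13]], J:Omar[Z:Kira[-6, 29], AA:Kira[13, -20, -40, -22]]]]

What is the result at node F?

-18

R (Kira): max(-40, -18, -42) = -18
S (Kira): max(42, -39, -20) = 42
T (Kira): max(4, 30) = 30
F (Omar): min(-18, 42, 30) = -18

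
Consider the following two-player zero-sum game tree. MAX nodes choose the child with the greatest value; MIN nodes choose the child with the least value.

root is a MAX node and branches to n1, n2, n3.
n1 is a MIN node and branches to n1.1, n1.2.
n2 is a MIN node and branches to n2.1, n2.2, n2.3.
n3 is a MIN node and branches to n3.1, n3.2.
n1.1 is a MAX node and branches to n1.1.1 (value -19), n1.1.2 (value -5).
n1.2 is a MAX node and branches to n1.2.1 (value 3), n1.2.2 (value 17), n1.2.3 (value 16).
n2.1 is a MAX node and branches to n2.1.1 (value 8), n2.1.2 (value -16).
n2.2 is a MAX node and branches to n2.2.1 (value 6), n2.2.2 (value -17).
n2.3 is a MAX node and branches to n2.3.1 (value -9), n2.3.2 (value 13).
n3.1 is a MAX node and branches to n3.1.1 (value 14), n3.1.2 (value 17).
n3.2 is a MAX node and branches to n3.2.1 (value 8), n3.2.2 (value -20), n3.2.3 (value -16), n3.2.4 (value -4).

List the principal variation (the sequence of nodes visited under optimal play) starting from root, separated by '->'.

n1.1 (MAX): max(-19, -5) = -5
n1.2 (MAX): max(3, 17, 16) = 17
n1 (MIN): min(-5, 17) = -5
n2.1 (MAX): max(8, -16) = 8
n2.2 (MAX): max(6, -17) = 6
n2.3 (MAX): max(-9, 13) = 13
n2 (MIN): min(8, 6, 13) = 6
n3.1 (MAX): max(14, 17) = 17
n3.2 (MAX): max(8, -20, -16, -4) = 8
n3 (MIN): min(17, 8) = 8
root (MAX): max(-5, 6, 8) = 8
At root, MAX picks n3 (highest: 8).
At n3, MIN picks n3.2 (lowest: 8).
At n3.2, MAX picks n3.2.1 (highest: 8).
Terminal value 8.

root -> n3 -> n3.2 -> n3.2.1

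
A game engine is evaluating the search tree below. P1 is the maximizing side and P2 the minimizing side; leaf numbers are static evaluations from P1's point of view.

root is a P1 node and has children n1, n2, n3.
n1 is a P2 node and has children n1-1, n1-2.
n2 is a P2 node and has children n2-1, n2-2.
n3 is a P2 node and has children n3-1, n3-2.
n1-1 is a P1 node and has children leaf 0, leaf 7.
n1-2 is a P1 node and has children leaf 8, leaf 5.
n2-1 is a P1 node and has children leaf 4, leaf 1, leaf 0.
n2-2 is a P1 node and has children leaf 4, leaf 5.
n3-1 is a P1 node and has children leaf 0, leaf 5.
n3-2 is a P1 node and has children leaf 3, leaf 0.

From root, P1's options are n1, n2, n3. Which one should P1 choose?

n1-1 (P1): max(0, 7) = 7
n1-2 (P1): max(8, 5) = 8
n1 (P2): min(7, 8) = 7
n2-1 (P1): max(4, 1, 0) = 4
n2-2 (P1): max(4, 5) = 5
n2 (P2): min(4, 5) = 4
n3-1 (P1): max(0, 5) = 5
n3-2 (P1): max(3, 0) = 3
n3 (P2): min(5, 3) = 3
root (P1): max(7, 4, 3) = 7
P1 at root wants the highest of {n1=7, n2=4, n3=3}, so chooses n1.

n1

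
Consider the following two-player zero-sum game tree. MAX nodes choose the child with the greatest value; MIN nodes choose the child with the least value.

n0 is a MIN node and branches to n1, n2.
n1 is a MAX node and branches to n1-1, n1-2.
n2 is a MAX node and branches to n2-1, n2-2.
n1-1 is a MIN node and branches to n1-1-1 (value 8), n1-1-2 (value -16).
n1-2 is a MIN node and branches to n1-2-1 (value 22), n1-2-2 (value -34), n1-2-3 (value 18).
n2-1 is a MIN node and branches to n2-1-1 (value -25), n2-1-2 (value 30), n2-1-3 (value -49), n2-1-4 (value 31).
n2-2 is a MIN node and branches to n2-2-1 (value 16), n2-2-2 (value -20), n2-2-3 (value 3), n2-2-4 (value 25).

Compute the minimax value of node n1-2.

n1-2 (MIN): min(22, -34, 18) = -34

-34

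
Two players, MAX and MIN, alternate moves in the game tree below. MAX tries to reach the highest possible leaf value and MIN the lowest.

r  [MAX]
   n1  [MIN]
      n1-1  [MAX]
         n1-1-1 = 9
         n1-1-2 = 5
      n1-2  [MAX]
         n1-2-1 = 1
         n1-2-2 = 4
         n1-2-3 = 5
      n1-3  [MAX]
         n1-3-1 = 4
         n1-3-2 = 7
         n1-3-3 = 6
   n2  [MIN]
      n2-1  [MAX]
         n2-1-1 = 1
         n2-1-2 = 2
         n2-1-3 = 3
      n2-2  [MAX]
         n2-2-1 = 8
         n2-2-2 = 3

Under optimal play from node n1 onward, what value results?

5

n1-1 (MAX): max(9, 5) = 9
n1-2 (MAX): max(1, 4, 5) = 5
n1-3 (MAX): max(4, 7, 6) = 7
n1 (MIN): min(9, 5, 7) = 5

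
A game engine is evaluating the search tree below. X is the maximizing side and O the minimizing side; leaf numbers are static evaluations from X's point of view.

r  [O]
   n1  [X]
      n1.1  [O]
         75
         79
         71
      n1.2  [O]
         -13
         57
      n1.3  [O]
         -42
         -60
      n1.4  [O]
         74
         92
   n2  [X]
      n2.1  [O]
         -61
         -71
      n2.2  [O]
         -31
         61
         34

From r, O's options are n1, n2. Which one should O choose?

n1.1 (O): min(75, 79, 71) = 71
n1.2 (O): min(-13, 57) = -13
n1.3 (O): min(-42, -60) = -60
n1.4 (O): min(74, 92) = 74
n1 (X): max(71, -13, -60, 74) = 74
n2.1 (O): min(-61, -71) = -71
n2.2 (O): min(-31, 61, 34) = -31
n2 (X): max(-71, -31) = -31
r (O): min(74, -31) = -31
O at r wants the lowest of {n1=74, n2=-31}, so chooses n2.

n2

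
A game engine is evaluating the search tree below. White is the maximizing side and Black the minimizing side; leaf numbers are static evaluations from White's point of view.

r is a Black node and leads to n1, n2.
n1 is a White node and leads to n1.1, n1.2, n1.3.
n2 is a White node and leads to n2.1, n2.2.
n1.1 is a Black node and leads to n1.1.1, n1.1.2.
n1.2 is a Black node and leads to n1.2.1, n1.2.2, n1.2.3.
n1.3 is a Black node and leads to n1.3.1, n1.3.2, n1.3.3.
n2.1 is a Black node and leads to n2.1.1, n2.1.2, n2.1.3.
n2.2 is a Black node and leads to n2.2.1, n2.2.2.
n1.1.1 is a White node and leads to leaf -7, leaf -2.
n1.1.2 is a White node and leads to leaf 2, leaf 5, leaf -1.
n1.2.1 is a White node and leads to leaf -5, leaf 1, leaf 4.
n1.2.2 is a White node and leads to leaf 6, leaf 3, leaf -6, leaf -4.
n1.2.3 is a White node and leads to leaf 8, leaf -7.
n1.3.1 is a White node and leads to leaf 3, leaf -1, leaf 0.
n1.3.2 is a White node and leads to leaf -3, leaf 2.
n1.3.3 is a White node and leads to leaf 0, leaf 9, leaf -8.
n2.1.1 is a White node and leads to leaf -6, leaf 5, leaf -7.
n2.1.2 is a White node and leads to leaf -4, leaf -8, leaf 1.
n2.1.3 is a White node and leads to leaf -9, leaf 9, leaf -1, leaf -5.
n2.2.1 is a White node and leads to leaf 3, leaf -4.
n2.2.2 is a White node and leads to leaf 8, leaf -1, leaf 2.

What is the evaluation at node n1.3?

2

n1.3.1 (White): max(3, -1, 0) = 3
n1.3.2 (White): max(-3, 2) = 2
n1.3.3 (White): max(0, 9, -8) = 9
n1.3 (Black): min(3, 2, 9) = 2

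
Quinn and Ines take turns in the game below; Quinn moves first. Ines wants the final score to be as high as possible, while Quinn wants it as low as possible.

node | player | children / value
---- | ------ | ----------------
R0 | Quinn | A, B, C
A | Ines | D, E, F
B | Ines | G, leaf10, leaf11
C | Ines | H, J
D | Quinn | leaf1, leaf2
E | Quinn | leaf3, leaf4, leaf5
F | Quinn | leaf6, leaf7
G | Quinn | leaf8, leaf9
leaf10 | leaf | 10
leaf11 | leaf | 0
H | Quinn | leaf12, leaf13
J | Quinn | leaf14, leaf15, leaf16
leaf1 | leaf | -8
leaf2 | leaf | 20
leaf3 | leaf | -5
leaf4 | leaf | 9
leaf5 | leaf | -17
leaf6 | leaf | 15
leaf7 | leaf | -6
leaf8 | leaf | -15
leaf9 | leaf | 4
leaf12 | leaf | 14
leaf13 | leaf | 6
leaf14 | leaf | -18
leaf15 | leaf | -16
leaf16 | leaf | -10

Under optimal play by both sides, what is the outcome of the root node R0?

-6

D (Quinn): min(-8, 20) = -8
E (Quinn): min(-5, 9, -17) = -17
F (Quinn): min(15, -6) = -6
A (Ines): max(-8, -17, -6) = -6
G (Quinn): min(-15, 4) = -15
B (Ines): max(-15, 10, 0) = 10
H (Quinn): min(14, 6) = 6
J (Quinn): min(-18, -16, -10) = -18
C (Ines): max(6, -18) = 6
R0 (Quinn): min(-6, 10, 6) = -6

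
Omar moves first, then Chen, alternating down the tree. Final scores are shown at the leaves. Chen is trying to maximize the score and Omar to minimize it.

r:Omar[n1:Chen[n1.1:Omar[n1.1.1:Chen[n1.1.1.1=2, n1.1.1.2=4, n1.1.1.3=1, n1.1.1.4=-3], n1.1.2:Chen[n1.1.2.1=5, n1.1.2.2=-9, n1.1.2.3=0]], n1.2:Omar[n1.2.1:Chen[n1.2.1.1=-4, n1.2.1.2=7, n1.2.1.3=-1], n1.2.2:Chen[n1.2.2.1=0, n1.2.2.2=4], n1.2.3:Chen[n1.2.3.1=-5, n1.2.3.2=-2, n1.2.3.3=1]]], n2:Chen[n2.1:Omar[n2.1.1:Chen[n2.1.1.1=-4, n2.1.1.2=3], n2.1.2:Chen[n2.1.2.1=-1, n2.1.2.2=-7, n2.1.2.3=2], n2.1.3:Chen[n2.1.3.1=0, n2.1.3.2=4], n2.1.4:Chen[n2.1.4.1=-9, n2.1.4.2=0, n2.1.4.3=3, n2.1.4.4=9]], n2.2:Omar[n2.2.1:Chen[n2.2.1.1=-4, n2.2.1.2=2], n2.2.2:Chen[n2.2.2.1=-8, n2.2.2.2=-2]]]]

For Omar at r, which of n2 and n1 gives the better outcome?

n2.1.1 (Chen): max(-4, 3) = 3
n2.1.2 (Chen): max(-1, -7, 2) = 2
n2.1.3 (Chen): max(0, 4) = 4
n2.1.4 (Chen): max(-9, 0, 3, 9) = 9
n2.1 (Omar): min(3, 2, 4, 9) = 2
n2.2.1 (Chen): max(-4, 2) = 2
n2.2.2 (Chen): max(-8, -2) = -2
n2.2 (Omar): min(2, -2) = -2
n2 (Chen): max(2, -2) = 2
n1.1.1 (Chen): max(2, 4, 1, -3) = 4
n1.1.2 (Chen): max(5, -9, 0) = 5
n1.1 (Omar): min(4, 5) = 4
n1.2.1 (Chen): max(-4, 7, -1) = 7
n1.2.2 (Chen): max(0, 4) = 4
n1.2.3 (Chen): max(-5, -2, 1) = 1
n1.2 (Omar): min(7, 4, 1) = 1
n1 (Chen): max(4, 1) = 4
Omar prefers the lower value; n2=2, n1=4. n2 is better since 2 < 4.

n2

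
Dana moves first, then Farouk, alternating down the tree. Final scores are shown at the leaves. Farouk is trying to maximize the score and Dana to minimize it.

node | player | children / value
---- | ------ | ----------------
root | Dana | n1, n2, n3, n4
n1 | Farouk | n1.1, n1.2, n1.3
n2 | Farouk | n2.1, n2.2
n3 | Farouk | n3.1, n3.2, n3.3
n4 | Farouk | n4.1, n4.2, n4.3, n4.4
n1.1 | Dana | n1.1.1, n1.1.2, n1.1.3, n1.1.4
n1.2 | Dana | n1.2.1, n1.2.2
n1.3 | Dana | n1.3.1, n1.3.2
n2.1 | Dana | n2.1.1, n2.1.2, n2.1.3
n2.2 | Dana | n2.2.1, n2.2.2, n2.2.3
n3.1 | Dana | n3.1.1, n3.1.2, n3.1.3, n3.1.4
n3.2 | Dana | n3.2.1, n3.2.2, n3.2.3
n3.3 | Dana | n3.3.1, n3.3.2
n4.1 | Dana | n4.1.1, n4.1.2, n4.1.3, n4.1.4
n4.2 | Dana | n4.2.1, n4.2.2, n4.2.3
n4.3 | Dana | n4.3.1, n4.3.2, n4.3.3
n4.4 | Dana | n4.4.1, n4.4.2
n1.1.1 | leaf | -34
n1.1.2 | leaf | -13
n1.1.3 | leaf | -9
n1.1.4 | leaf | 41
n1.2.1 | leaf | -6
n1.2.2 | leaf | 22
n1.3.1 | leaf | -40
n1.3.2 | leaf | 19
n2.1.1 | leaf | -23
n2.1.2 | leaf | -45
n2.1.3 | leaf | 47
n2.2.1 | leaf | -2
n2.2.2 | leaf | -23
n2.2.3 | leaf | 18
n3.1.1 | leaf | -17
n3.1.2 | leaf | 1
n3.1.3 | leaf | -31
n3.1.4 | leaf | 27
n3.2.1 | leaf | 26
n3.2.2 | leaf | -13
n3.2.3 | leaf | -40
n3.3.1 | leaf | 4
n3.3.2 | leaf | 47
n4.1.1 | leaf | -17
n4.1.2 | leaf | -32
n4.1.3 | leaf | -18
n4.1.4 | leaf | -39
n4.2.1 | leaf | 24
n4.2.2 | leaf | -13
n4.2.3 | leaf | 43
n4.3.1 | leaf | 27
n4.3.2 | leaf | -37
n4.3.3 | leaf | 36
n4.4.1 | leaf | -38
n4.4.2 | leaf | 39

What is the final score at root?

n1.1 (Dana): min(-34, -13, -9, 41) = -34
n1.2 (Dana): min(-6, 22) = -6
n1.3 (Dana): min(-40, 19) = -40
n1 (Farouk): max(-34, -6, -40) = -6
n2.1 (Dana): min(-23, -45, 47) = -45
n2.2 (Dana): min(-2, -23, 18) = -23
n2 (Farouk): max(-45, -23) = -23
n3.1 (Dana): min(-17, 1, -31, 27) = -31
n3.2 (Dana): min(26, -13, -40) = -40
n3.3 (Dana): min(4, 47) = 4
n3 (Farouk): max(-31, -40, 4) = 4
n4.1 (Dana): min(-17, -32, -18, -39) = -39
n4.2 (Dana): min(24, -13, 43) = -13
n4.3 (Dana): min(27, -37, 36) = -37
n4.4 (Dana): min(-38, 39) = -38
n4 (Farouk): max(-39, -13, -37, -38) = -13
root (Dana): min(-6, -23, 4, -13) = -23

-23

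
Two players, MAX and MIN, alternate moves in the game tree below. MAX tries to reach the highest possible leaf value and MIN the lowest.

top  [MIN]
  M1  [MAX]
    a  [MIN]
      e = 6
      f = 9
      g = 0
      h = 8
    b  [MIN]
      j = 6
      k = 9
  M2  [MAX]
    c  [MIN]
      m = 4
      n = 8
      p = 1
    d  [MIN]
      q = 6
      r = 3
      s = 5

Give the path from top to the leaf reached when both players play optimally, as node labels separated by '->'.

a (MIN): min(6, 9, 0, 8) = 0
b (MIN): min(6, 9) = 6
M1 (MAX): max(0, 6) = 6
c (MIN): min(4, 8, 1) = 1
d (MIN): min(6, 3, 5) = 3
M2 (MAX): max(1, 3) = 3
top (MIN): min(6, 3) = 3
At top, MIN picks M2 (lowest: 3).
At M2, MAX picks d (highest: 3).
At d, MIN picks r (lowest: 3).
Terminal value 3.

top -> M2 -> d -> r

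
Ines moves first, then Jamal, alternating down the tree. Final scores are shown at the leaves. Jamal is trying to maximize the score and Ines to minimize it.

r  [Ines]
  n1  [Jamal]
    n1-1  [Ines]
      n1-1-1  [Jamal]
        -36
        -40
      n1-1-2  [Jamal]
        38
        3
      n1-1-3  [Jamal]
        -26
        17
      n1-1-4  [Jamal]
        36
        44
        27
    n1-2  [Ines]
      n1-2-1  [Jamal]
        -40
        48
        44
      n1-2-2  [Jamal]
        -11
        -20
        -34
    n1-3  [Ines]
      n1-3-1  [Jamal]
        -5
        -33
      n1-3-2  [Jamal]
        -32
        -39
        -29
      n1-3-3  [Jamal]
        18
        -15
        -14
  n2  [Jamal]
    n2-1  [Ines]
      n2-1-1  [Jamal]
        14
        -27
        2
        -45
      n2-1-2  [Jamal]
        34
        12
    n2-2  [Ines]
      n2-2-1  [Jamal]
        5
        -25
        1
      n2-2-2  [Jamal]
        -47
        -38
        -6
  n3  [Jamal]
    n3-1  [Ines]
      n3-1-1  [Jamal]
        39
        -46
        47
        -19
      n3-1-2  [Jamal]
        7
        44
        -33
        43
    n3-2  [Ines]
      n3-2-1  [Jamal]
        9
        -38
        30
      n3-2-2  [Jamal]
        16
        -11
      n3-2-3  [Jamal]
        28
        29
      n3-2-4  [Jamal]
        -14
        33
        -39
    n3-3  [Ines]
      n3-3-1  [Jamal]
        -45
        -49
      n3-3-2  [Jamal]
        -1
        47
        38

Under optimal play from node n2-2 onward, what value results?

n2-2-1 (Jamal): max(5, -25, 1) = 5
n2-2-2 (Jamal): max(-47, -38, -6) = -6
n2-2 (Ines): min(5, -6) = -6

-6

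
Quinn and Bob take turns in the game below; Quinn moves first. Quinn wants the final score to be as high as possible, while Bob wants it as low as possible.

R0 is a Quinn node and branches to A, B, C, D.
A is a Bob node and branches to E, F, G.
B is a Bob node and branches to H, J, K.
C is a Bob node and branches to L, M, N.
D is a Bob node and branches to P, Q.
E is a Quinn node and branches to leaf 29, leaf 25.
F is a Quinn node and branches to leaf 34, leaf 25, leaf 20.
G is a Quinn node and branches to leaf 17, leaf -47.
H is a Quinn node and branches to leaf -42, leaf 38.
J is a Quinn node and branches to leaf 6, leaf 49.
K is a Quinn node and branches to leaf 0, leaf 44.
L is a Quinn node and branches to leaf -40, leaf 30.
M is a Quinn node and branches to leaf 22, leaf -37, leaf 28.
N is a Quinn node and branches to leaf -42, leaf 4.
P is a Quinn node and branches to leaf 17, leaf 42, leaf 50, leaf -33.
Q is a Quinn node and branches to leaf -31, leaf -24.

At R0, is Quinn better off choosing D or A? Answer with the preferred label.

A

P (Quinn): max(17, 42, 50, -33) = 50
Q (Quinn): max(-31, -24) = -24
D (Bob): min(50, -24) = -24
E (Quinn): max(29, 25) = 29
F (Quinn): max(34, 25, 20) = 34
G (Quinn): max(17, -47) = 17
A (Bob): min(29, 34, 17) = 17
Quinn prefers the higher value; D=-24, A=17. A is better since 17 > -24.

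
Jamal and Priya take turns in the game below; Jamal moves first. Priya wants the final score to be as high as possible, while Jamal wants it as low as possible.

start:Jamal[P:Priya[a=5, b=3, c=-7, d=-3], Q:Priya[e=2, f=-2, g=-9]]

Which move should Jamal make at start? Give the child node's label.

Q

P (Priya): max(5, 3, -7, -3) = 5
Q (Priya): max(2, -2, -9) = 2
start (Jamal): min(5, 2) = 2
Jamal at start wants the lowest of {P=5, Q=2}, so chooses Q.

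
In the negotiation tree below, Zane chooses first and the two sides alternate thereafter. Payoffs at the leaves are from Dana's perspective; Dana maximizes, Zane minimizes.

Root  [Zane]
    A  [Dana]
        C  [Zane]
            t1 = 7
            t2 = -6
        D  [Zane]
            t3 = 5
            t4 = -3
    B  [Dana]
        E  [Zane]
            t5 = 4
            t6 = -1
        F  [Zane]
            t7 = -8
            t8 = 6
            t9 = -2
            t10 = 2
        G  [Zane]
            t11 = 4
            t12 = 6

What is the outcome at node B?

E (Zane): min(4, -1) = -1
F (Zane): min(-8, 6, -2, 2) = -8
G (Zane): min(4, 6) = 4
B (Dana): max(-1, -8, 4) = 4

4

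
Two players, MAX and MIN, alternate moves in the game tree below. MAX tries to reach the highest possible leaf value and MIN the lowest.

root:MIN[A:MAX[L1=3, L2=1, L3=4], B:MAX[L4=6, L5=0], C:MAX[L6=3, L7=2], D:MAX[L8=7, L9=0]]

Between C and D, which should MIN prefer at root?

C

C (MAX): max(3, 2) = 3
D (MAX): max(7, 0) = 7
MIN prefers the lower value; C=3, D=7. C is better since 3 < 7.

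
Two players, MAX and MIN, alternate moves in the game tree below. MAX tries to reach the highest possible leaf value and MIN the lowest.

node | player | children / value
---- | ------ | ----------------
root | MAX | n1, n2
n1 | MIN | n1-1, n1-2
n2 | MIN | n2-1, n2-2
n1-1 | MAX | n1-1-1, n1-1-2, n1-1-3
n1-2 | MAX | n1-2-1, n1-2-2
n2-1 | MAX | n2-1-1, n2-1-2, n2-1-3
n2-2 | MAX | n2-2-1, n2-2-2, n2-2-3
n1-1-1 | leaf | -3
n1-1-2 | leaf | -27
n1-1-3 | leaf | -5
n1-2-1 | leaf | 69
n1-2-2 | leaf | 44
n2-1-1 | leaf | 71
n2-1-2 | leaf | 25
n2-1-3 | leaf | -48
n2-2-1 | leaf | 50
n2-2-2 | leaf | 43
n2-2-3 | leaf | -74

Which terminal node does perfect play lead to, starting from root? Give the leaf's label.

n1-1 (MAX): max(-3, -27, -5) = -3
n1-2 (MAX): max(69, 44) = 69
n1 (MIN): min(-3, 69) = -3
n2-1 (MAX): max(71, 25, -48) = 71
n2-2 (MAX): max(50, 43, -74) = 50
n2 (MIN): min(71, 50) = 50
root (MAX): max(-3, 50) = 50
At root, MAX picks n2 (highest: 50).
At n2, MIN picks n2-2 (lowest: 50).
At n2-2, MAX picks n2-2-1 (highest: 50).
Terminal value 50.

n2-2-1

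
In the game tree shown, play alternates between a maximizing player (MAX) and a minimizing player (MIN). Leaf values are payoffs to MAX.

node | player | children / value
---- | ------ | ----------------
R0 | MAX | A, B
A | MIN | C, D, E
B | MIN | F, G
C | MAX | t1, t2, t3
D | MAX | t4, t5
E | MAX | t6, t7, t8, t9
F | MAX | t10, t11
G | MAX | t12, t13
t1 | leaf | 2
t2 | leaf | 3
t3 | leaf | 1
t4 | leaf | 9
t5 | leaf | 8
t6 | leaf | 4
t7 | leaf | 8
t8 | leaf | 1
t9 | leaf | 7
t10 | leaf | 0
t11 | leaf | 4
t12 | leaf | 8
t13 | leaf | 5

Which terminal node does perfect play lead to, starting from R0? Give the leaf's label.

t11

C (MAX): max(2, 3, 1) = 3
D (MAX): max(9, 8) = 9
E (MAX): max(4, 8, 1, 7) = 8
A (MIN): min(3, 9, 8) = 3
F (MAX): max(0, 4) = 4
G (MAX): max(8, 5) = 8
B (MIN): min(4, 8) = 4
R0 (MAX): max(3, 4) = 4
At R0, MAX picks B (highest: 4).
At B, MIN picks F (lowest: 4).
At F, MAX picks t11 (highest: 4).
Terminal value 4.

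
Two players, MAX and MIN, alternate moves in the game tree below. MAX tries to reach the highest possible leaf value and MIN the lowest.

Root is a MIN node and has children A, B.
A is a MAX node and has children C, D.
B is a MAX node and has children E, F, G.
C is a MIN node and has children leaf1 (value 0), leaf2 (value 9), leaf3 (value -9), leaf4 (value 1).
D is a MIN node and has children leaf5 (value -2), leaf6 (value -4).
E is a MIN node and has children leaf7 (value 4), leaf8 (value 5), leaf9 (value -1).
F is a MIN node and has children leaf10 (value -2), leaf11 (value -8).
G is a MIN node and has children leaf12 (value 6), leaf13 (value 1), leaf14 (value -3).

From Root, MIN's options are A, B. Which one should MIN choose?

C (MIN): min(0, 9, -9, 1) = -9
D (MIN): min(-2, -4) = -4
A (MAX): max(-9, -4) = -4
E (MIN): min(4, 5, -1) = -1
F (MIN): min(-2, -8) = -8
G (MIN): min(6, 1, -3) = -3
B (MAX): max(-1, -8, -3) = -1
Root (MIN): min(-4, -1) = -4
MIN at Root wants the lowest of {A=-4, B=-1}, so chooses A.

A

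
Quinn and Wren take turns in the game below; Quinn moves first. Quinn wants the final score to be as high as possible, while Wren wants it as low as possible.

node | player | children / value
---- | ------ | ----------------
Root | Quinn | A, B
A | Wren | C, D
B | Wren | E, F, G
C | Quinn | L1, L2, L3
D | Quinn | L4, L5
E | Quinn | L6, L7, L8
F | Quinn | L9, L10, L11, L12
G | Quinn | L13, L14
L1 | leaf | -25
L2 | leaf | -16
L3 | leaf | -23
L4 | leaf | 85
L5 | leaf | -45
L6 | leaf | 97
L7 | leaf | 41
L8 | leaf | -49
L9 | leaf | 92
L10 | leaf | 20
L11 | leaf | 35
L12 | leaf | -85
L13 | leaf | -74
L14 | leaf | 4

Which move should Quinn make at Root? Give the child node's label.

C (Quinn): max(-25, -16, -23) = -16
D (Quinn): max(85, -45) = 85
A (Wren): min(-16, 85) = -16
E (Quinn): max(97, 41, -49) = 97
F (Quinn): max(92, 20, 35, -85) = 92
G (Quinn): max(-74, 4) = 4
B (Wren): min(97, 92, 4) = 4
Root (Quinn): max(-16, 4) = 4
Quinn at Root wants the highest of {A=-16, B=4}, so chooses B.

B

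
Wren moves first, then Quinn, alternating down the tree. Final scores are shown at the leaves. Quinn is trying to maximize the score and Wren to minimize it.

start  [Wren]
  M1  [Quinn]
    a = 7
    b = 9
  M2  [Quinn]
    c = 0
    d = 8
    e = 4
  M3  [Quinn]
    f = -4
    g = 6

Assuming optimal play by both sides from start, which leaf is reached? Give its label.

g

M1 (Quinn): max(7, 9) = 9
M2 (Quinn): max(0, 8, 4) = 8
M3 (Quinn): max(-4, 6) = 6
start (Wren): min(9, 8, 6) = 6
At start, Wren picks M3 (lowest: 6).
At M3, Quinn picks g (highest: 6).
Terminal value 6.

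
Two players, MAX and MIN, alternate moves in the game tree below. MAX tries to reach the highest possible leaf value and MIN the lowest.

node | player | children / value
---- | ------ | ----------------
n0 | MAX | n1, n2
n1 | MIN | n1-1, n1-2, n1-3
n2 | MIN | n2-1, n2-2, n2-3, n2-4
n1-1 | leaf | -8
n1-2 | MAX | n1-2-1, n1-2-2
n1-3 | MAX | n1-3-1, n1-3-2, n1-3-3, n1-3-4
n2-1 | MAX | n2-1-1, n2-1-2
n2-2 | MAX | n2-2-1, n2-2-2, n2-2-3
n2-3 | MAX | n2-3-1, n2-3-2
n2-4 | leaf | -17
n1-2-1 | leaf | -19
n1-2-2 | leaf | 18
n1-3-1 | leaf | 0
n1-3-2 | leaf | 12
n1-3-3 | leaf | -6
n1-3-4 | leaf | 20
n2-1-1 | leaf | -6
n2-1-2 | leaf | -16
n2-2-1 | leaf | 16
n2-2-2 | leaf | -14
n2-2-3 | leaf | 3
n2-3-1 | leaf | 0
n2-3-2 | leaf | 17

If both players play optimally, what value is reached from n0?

n1-2 (MAX): max(-19, 18) = 18
n1-3 (MAX): max(0, 12, -6, 20) = 20
n1 (MIN): min(-8, 18, 20) = -8
n2-1 (MAX): max(-6, -16) = -6
n2-2 (MAX): max(16, -14, 3) = 16
n2-3 (MAX): max(0, 17) = 17
n2 (MIN): min(-6, 16, 17, -17) = -17
n0 (MAX): max(-8, -17) = -8

-8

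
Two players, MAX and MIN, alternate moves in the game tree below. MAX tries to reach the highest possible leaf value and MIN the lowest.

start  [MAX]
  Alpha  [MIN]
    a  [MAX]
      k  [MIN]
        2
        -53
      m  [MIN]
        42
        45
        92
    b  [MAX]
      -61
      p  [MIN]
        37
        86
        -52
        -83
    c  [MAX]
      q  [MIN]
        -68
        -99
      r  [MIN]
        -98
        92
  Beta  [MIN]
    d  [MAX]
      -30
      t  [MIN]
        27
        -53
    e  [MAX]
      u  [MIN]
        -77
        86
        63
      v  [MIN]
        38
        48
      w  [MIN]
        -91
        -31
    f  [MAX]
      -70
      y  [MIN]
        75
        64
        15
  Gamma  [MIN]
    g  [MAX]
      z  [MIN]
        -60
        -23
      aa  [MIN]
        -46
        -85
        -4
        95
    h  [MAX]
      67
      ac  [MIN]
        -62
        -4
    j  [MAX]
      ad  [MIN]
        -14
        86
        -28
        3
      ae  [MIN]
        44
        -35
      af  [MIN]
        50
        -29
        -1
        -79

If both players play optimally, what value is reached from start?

-30

k (MIN): min(2, -53) = -53
m (MIN): min(42, 45, 92) = 42
a (MAX): max(-53, 42) = 42
p (MIN): min(37, 86, -52, -83) = -83
b (MAX): max(-61, -83) = -61
q (MIN): min(-68, -99) = -99
r (MIN): min(-98, 92) = -98
c (MAX): max(-99, -98) = -98
Alpha (MIN): min(42, -61, -98) = -98
t (MIN): min(27, -53) = -53
d (MAX): max(-30, -53) = -30
u (MIN): min(-77, 86, 63) = -77
v (MIN): min(38, 48) = 38
w (MIN): min(-91, -31) = -91
e (MAX): max(-77, 38, -91) = 38
y (MIN): min(75, 64, 15) = 15
f (MAX): max(-70, 15) = 15
Beta (MIN): min(-30, 38, 15) = -30
z (MIN): min(-60, -23) = -60
aa (MIN): min(-46, -85, -4, 95) = -85
g (MAX): max(-60, -85) = -60
ac (MIN): min(-62, -4) = -62
h (MAX): max(67, -62) = 67
ad (MIN): min(-14, 86, -28, 3) = -28
ae (MIN): min(44, -35) = -35
af (MIN): min(50, -29, -1, -79) = -79
j (MAX): max(-28, -35, -79) = -28
Gamma (MIN): min(-60, 67, -28) = -60
start (MAX): max(-98, -30, -60) = -30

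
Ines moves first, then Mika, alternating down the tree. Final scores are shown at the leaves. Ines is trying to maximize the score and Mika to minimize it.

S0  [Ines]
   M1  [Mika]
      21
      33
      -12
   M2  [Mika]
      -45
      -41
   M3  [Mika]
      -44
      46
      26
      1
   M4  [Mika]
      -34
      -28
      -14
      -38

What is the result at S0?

-12

M1 (Mika): min(21, 33, -12) = -12
M2 (Mika): min(-45, -41) = -45
M3 (Mika): min(-44, 46, 26, 1) = -44
M4 (Mika): min(-34, -28, -14, -38) = -38
S0 (Ines): max(-12, -45, -44, -38) = -12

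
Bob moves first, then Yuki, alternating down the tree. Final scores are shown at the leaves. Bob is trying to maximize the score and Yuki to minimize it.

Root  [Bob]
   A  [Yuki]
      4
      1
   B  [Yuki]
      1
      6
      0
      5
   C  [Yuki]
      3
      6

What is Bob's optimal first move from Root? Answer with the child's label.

A (Yuki): min(4, 1) = 1
B (Yuki): min(1, 6, 0, 5) = 0
C (Yuki): min(3, 6) = 3
Root (Bob): max(1, 0, 3) = 3
Bob at Root wants the highest of {A=1, B=0, C=3}, so chooses C.

C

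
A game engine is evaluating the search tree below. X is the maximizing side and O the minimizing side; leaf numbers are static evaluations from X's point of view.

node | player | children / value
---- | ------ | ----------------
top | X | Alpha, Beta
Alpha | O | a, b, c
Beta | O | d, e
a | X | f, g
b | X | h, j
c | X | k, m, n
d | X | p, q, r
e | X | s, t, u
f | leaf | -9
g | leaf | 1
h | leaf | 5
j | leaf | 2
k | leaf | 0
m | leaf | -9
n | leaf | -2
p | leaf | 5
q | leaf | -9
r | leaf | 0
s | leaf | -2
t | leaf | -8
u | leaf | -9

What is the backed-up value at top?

a (X): max(-9, 1) = 1
b (X): max(5, 2) = 5
c (X): max(0, -9, -2) = 0
Alpha (O): min(1, 5, 0) = 0
d (X): max(5, -9, 0) = 5
e (X): max(-2, -8, -9) = -2
Beta (O): min(5, -2) = -2
top (X): max(0, -2) = 0

0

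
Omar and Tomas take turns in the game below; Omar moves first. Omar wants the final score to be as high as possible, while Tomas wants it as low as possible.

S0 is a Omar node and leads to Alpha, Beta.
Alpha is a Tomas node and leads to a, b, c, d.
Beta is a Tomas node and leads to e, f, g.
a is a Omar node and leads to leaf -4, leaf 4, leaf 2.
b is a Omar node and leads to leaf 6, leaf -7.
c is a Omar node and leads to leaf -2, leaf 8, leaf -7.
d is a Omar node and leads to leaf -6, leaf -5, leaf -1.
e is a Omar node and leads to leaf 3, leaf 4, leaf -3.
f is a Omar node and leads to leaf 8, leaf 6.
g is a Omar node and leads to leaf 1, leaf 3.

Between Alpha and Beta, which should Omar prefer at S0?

a (Omar): max(-4, 4, 2) = 4
b (Omar): max(6, -7) = 6
c (Omar): max(-2, 8, -7) = 8
d (Omar): max(-6, -5, -1) = -1
Alpha (Tomas): min(4, 6, 8, -1) = -1
e (Omar): max(3, 4, -3) = 4
f (Omar): max(8, 6) = 8
g (Omar): max(1, 3) = 3
Beta (Tomas): min(4, 8, 3) = 3
Omar prefers the higher value; Alpha=-1, Beta=3. Beta is better since 3 > -1.

Beta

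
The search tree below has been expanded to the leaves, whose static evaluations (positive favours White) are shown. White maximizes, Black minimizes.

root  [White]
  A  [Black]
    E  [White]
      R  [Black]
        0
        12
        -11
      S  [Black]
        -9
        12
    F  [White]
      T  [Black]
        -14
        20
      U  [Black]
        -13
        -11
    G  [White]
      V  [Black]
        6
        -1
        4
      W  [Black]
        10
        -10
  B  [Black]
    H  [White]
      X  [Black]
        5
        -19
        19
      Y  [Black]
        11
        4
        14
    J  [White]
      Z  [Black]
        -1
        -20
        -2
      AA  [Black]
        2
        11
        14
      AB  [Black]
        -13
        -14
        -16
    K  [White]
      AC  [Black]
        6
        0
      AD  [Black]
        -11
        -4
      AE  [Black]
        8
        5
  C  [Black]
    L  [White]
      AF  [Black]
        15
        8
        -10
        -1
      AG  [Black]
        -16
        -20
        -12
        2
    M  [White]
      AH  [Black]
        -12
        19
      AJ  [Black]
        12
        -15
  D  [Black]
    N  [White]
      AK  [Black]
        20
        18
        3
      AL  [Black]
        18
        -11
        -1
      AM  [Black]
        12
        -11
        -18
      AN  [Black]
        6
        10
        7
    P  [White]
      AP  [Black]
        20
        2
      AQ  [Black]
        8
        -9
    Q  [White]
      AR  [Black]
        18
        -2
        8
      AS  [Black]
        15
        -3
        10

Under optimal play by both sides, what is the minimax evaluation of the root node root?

2

R (Black): min(0, 12, -11) = -11
S (Black): min(-9, 12) = -9
E (White): max(-11, -9) = -9
T (Black): min(-14, 20) = -14
U (Black): min(-13, -11) = -13
F (White): max(-14, -13) = -13
V (Black): min(6, -1, 4) = -1
W (Black): min(10, -10) = -10
G (White): max(-1, -10) = -1
A (Black): min(-9, -13, -1) = -13
X (Black): min(5, -19, 19) = -19
Y (Black): min(11, 4, 14) = 4
H (White): max(-19, 4) = 4
Z (Black): min(-1, -20, -2) = -20
AA (Black): min(2, 11, 14) = 2
AB (Black): min(-13, -14, -16) = -16
J (White): max(-20, 2, -16) = 2
AC (Black): min(6, 0) = 0
AD (Black): min(-11, -4) = -11
AE (Black): min(8, 5) = 5
K (White): max(0, -11, 5) = 5
B (Black): min(4, 2, 5) = 2
AF (Black): min(15, 8, -10, -1) = -10
AG (Black): min(-16, -20, -12, 2) = -20
L (White): max(-10, -20) = -10
AH (Black): min(-12, 19) = -12
AJ (Black): min(12, -15) = -15
M (White): max(-12, -15) = -12
C (Black): min(-10, -12) = -12
AK (Black): min(20, 18, 3) = 3
AL (Black): min(18, -11, -1) = -11
AM (Black): min(12, -11, -18) = -18
AN (Black): min(6, 10, 7) = 6
N (White): max(3, -11, -18, 6) = 6
AP (Black): min(20, 2) = 2
AQ (Black): min(8, -9) = -9
P (White): max(2, -9) = 2
AR (Black): min(18, -2, 8) = -2
AS (Black): min(15, -3, 10) = -3
Q (White): max(-2, -3) = -2
D (Black): min(6, 2, -2) = -2
root (White): max(-13, 2, -12, -2) = 2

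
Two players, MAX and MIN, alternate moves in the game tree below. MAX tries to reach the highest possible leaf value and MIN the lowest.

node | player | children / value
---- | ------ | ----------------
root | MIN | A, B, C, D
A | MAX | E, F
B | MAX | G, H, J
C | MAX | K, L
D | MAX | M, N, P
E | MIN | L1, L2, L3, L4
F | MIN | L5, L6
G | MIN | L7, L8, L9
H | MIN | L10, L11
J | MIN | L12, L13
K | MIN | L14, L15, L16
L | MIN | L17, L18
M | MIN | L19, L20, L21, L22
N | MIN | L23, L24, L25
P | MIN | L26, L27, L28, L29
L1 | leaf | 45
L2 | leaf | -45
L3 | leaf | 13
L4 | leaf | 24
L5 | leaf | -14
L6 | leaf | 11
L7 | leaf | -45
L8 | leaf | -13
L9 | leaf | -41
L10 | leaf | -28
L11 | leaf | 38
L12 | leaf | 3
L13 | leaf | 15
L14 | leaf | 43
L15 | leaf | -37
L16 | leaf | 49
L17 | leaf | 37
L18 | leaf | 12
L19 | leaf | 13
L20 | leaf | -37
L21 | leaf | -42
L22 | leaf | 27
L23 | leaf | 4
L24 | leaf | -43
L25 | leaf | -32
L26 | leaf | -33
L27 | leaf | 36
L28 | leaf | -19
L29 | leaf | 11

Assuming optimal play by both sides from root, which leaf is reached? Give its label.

L26

E (MIN): min(45, -45, 13, 24) = -45
F (MIN): min(-14, 11) = -14
A (MAX): max(-45, -14) = -14
G (MIN): min(-45, -13, -41) = -45
H (MIN): min(-28, 38) = -28
J (MIN): min(3, 15) = 3
B (MAX): max(-45, -28, 3) = 3
K (MIN): min(43, -37, 49) = -37
L (MIN): min(37, 12) = 12
C (MAX): max(-37, 12) = 12
M (MIN): min(13, -37, -42, 27) = -42
N (MIN): min(4, -43, -32) = -43
P (MIN): min(-33, 36, -19, 11) = -33
D (MAX): max(-42, -43, -33) = -33
root (MIN): min(-14, 3, 12, -33) = -33
At root, MIN picks D (lowest: -33).
At D, MAX picks P (highest: -33).
At P, MIN picks L26 (lowest: -33).
Terminal value -33.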